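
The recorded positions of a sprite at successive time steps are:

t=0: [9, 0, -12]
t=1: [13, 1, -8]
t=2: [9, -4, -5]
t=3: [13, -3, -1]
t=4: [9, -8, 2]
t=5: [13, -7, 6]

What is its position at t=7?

The moves between consecutive positions are [+4, +1, +4], [-4, -5, +3], [+4, +1, +4], [-4, -5, +3], [+4, +1, +4]; they repeat the 2-cycle [[+4, +1, +4], [-4, -5, +3]].
step 6: apply [-4, -5, +3] → [9, -12, 9]
step 7: apply [+4, +1, +4] → [13, -11, 13]

[13, -11, 13]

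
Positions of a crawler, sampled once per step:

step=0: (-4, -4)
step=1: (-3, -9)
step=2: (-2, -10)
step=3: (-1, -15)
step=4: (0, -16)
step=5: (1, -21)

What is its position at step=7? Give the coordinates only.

(3, -27)

Step-to-step displacements: (+1, -5), (+1, -1), (+1, -5), (+1, -1), (+1, -5) — a repeating cycle of length 2.
step 6: apply (+1, -1) → (2, -22)
step 7: apply (+1, -5) → (3, -27)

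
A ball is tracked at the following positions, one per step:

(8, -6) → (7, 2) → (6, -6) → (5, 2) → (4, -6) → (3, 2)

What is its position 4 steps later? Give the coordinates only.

First: linear, -1 per step → -1 at step 9.
Second: cycles through -6, 2 every 2 steps. Step 9 lands at position 1 of the cycle → 2.

(-1, 2)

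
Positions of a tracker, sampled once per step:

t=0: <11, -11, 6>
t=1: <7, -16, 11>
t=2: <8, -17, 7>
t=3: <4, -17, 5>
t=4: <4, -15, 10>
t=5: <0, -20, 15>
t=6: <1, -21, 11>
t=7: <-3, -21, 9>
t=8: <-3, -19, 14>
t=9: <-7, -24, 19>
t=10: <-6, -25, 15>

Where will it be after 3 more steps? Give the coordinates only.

<-14, -28, 23>

The moves between consecutive positions are <-4, -5, +5>, <+1, -1, -4>, <-4, +0, -2>, <+0, +2, +5>, <-4, -5, +5>, <+1, -1, -4>, <-4, +0, -2>, <+0, +2, +5>, <-4, -5, +5>, <+1, -1, -4>; they repeat the 4-cycle [<-4, -5, +5>, <+1, -1, -4>, <-4, +0, -2>, <+0, +2, +5>].
step 11: apply <-4, +0, -2> → <-10, -25, 13>
step 12: apply <+0, +2, +5> → <-10, -23, 18>
step 13: apply <-4, -5, +5> → <-14, -28, 23>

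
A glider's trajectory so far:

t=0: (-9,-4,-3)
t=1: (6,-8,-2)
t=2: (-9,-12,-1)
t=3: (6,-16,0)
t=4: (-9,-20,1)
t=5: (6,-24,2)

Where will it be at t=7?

The first coordinate repeats the cycle [-9, 6] with period 2; step 7 mod 2 = 1, giving 6.
The second coordinate changes by -4 each step, so at step 7 it is -4 + 7·(-4) = -32.
The third coordinate changes by +1 each step, so at step 7 it is -3 + 7·(1) = 4.

(6,-32,4)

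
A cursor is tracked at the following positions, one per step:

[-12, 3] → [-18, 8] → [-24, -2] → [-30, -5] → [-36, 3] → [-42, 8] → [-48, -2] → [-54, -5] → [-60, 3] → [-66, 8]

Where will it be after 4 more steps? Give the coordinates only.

[-90, 8]

The first coordinate changes by -6 each step, so at step 13 it is -12 + 13·(-6) = -90.
The second coordinate repeats the cycle [3, 8, -2, -5] with period 4; step 13 mod 4 = 1, giving 8.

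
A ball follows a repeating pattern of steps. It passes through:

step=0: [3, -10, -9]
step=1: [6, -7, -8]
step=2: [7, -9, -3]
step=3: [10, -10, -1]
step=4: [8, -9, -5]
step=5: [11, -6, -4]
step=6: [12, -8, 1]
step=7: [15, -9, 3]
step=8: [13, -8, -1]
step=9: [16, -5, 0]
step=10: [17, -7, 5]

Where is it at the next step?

Step-to-step displacements: [+3, +3, +1], [+1, -2, +5], [+3, -1, +2], [-2, +1, -4], [+3, +3, +1], [+1, -2, +5], [+3, -1, +2], [-2, +1, -4], [+3, +3, +1], [+1, -2, +5] — a repeating cycle of length 4.
step 11: apply [+3, -1, +2] → [20, -8, 7]

[20, -8, 7]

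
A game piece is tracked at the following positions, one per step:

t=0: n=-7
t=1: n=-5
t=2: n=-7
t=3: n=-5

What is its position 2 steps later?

n=-5

Step-to-step displacements: +2, -2, +2; each is -1× the previous.
step 4: -5 − 2 → n=-7
step 5: -7 + 2 → n=-5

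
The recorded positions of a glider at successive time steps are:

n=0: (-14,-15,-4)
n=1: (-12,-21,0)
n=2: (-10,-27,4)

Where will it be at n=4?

Constant displacement of (+2,-6,+4) per step.
step 3: (-10,-27,4) + (+2,-6,+4) → (-8,-33,8)
step 4: (-8,-33,8) + (+2,-6,+4) → (-6,-39,12)

(-6,-39,12)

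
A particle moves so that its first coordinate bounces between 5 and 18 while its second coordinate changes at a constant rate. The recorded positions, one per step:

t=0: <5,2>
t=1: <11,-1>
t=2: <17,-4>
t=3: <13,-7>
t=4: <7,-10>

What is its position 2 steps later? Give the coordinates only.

The first coordinate travels 6 per step and bounces off the walls at 5 and 18.
  step 5: 7 → 9
  step 6: 9 → 15
The second coordinate changes by -3 each step: at step 6 it is -16.

<15,-16>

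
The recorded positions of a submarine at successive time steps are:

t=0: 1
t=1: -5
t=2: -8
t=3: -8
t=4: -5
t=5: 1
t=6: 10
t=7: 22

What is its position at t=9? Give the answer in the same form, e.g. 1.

First differences are -6, -3, +0, +3, +6, +9, +12; their common second difference is +3 (constant acceleration).
step 8: 22 + 15 → 37
step 9: 37 + 18 → 55

55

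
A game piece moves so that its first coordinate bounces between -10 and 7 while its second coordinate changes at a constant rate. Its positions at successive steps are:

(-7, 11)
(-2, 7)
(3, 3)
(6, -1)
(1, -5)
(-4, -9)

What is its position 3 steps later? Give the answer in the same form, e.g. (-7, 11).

The first coordinate travels 5 per step and bounces off the walls at -10 and 7.
  step 6: -4 → -9
  step 7: -9 → -6
  step 8: -6 → -1
The second coordinate changes by -4 each step: at step 8 it is -21.

(-1, -21)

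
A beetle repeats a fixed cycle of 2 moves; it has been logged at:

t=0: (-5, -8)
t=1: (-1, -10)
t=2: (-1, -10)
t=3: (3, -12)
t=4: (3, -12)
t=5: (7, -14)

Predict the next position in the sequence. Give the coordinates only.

(7, -14)

The moves between consecutive positions are (+4, -2), (+0, +0), (+4, -2), (+0, +0), (+4, -2); they repeat the 2-cycle [(+4, -2), (+0, +0)].
step 6: apply (+0, +0) → (7, -14)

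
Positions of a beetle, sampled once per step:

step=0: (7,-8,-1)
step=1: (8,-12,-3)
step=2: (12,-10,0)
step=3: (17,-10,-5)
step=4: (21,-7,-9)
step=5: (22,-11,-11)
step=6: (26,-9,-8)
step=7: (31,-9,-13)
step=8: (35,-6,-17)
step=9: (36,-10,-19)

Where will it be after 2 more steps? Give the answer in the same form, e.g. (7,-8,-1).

The moves between consecutive positions are (+1,-4,-2), (+4,+2,+3), (+5,+0,-5), (+4,+3,-4), (+1,-4,-2), (+4,+2,+3), (+5,+0,-5), (+4,+3,-4), (+1,-4,-2); they repeat the 4-cycle [(+1,-4,-2), (+4,+2,+3), (+5,+0,-5), (+4,+3,-4)].
step 10: apply (+4,+2,+3) → (40,-8,-16)
step 11: apply (+5,+0,-5) → (45,-8,-21)

(45,-8,-21)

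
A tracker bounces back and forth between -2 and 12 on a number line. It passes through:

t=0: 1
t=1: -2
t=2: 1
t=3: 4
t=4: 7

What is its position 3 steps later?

The value reflects between -2 and 12, moving 3 per step.
  step 5: 7 → 10
  step 6: 10 → 11
  step 7: 11 → 8

8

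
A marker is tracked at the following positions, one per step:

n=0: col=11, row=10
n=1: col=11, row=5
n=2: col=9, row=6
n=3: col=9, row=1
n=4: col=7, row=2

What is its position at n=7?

col=5, row=-7

The moves between consecutive positions are (+0,-5), (-2,+1), (+0,-5), (-2,+1); they repeat the 2-cycle [(+0,-5), (-2,+1)].
step 5: apply (+0,-5) → col=7, row=-3
step 6: apply (-2,+1) → col=5, row=-2
step 7: apply (+0,-5) → col=5, row=-7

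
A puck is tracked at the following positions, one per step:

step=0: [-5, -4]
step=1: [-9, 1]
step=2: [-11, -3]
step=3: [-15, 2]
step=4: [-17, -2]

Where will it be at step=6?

[-23, -1]

Step-to-step displacements: [-4, +5], [-2, -4], [-4, +5], [-2, -4] — a repeating cycle of length 2.
step 5: apply [-4, +5] → [-21, 3]
step 6: apply [-2, -4] → [-23, -1]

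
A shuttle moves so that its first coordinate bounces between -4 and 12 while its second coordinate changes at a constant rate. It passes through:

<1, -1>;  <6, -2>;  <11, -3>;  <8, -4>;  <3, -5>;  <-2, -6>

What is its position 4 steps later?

<10, -10>

The first coordinate reflects between -4 and 12, moving 5 per step.
  step 6: -2 → -1
  step 7: -1 → 4
  step 8: 4 → 9
  step 9: 9 → 10
The second coordinate changes by -1 each step: at step 9 it is -10.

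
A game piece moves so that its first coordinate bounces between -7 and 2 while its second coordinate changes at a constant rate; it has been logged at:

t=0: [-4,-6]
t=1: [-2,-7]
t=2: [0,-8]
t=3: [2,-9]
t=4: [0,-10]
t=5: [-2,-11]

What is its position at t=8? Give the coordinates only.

[-6,-14]

The first coordinate reflects between -7 and 2, moving 2 per step.
  step 6: -2 → -4
  step 7: -4 → -6
  step 8: -6 → -6
The second coordinate changes by -1 each step: at step 8 it is -14.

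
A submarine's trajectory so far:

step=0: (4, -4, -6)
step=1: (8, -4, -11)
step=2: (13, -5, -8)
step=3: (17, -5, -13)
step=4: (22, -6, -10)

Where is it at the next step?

(26, -6, -15)

The moves between consecutive positions are (+4, +0, -5), (+5, -1, +3), (+4, +0, -5), (+5, -1, +3); they repeat the 2-cycle [(+4, +0, -5), (+5, -1, +3)].
step 5: apply (+4, +0, -5) → (26, -6, -15)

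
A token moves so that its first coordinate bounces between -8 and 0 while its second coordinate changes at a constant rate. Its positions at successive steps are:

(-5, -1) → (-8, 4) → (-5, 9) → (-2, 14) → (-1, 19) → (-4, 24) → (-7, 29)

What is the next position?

The first coordinate reflects between -8 and 0, moving 3 per step.
  step 7: -7 → -6
The second coordinate changes by +5 each step: at step 7 it is 34.

(-6, 34)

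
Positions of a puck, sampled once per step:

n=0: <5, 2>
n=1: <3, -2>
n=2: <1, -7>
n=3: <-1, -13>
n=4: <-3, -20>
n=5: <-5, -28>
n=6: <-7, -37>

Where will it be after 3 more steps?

Successive displacements: <-2, -4>, <-2, -5>, <-2, -6>, <-2, -7>, <-2, -8>, <-2, -9> — each changes by <+0, -1>.
step 7: <-7, -37> + <-2, -10> → <-9, -47>
step 8: <-9, -47> + <-2, -11> → <-11, -58>
step 9: <-11, -58> + <-2, -12> → <-13, -70>

<-13, -70>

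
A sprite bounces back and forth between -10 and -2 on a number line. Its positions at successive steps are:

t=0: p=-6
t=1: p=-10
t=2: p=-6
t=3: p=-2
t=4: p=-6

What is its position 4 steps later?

The value reflects between -10 and -2, moving 4 per step.
  step 5: -6 → -10
  step 6: -10 → -6
  step 7: -6 → -2
  step 8: -2 → -6

p=-6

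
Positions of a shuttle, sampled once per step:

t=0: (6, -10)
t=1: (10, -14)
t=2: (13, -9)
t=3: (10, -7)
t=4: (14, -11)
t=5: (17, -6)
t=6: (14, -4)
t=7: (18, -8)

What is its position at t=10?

Step-to-step displacements: (+4, -4), (+3, +5), (-3, +2), (+4, -4), (+3, +5), (-3, +2), (+4, -4) — a repeating cycle of length 3.
step 8: apply (+3, +5) → (21, -3)
step 9: apply (-3, +2) → (18, -1)
step 10: apply (+4, -4) → (22, -5)

(22, -5)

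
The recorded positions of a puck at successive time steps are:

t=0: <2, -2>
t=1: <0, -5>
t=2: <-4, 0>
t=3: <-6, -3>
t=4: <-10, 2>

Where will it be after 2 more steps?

The moves between consecutive positions are <-2, -3>, <-4, +5>, <-2, -3>, <-4, +5>; they repeat the 2-cycle [<-2, -3>, <-4, +5>].
step 5: apply <-2, -3> → <-12, -1>
step 6: apply <-4, +5> → <-16, 4>

<-16, 4>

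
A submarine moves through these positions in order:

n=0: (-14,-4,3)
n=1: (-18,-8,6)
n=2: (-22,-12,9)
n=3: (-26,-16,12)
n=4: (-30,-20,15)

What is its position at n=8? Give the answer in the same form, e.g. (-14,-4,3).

(-46,-36,27)

Constant displacement of (-4,-4,+3) per step.
step 5: (-30,-20,15) + (-4,-4,+3) → (-34,-24,18)
step 6: (-34,-24,18) + (-4,-4,+3) → (-38,-28,21)
step 7: (-38,-28,21) + (-4,-4,+3) → (-42,-32,24)
step 8: (-42,-32,24) + (-4,-4,+3) → (-46,-36,27)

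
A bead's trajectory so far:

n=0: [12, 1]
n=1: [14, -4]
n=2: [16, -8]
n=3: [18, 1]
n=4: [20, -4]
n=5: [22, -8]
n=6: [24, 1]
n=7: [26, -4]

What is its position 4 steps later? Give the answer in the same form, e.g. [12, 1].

[34, -8]

First: linear, +2 per step → 34 at step 11.
Second: cycles through 1, -4, -8 every 3 steps. Step 11 lands at position 2 of the cycle → -8.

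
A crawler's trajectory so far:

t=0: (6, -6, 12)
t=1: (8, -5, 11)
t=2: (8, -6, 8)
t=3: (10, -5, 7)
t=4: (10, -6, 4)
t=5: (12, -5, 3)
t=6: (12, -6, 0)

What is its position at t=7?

(14, -5, -1)

Differencing gives (+2, +1, -1), (+0, -1, -3), (+2, +1, -1), (+0, -1, -3), (+2, +1, -1), (+0, -1, -3). This is the pattern (+2, +1, -1), (+0, -1, -3) repeated.
step 7: apply (+2, +1, -1) → (14, -5, -1)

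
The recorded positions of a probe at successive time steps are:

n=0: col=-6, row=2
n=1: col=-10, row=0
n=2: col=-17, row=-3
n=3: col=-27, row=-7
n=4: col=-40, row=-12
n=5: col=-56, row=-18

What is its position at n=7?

Successive displacements: (-4, -2), (-7, -3), (-10, -4), (-13, -5), (-16, -6) — each changes by (-3, -1).
step 6: col=-56, row=-18 + (-19, -7) → col=-75, row=-25
step 7: col=-75, row=-25 + (-22, -8) → col=-97, row=-33

col=-97, row=-33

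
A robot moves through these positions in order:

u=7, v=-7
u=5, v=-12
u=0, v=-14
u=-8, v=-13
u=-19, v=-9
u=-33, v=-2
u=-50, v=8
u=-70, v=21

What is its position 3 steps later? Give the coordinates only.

u=-148, v=78

Taking differences between consecutive positions: (-2, -5), (-5, -2), (-8, +1), (-11, +4), (-14, +7), (-17, +10), (-20, +13). These grow by (-3, +3) each step.
step 8: u=-70, v=21 + (-23, +16) → u=-93, v=37
step 9: u=-93, v=37 + (-26, +19) → u=-119, v=56
step 10: u=-119, v=56 + (-29, +22) → u=-148, v=78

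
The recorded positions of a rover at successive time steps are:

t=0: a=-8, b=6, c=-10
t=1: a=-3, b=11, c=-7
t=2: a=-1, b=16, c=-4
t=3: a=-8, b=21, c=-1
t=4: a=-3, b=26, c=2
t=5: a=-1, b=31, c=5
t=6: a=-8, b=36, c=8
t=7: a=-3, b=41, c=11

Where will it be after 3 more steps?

a=-3, b=56, c=20

A: cycles through -8, -3, -1 every 3 steps. Step 10 lands at position 1 of the cycle → -3.
B: linear, +5 per step → 56 at step 10.
C: linear, +3 per step → 20 at step 10.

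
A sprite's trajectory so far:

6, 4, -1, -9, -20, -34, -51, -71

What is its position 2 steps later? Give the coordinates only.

-120

First differences are -2, -5, -8, -11, -14, -17, -20; their common second difference is -3 (constant acceleration).
step 8: -71 − 23 → -94
step 9: -94 − 26 → -120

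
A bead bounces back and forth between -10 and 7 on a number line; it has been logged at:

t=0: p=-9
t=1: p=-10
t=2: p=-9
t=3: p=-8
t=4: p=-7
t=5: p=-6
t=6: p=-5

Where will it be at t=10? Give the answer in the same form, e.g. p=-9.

The value travels 1 per step and bounces off the walls at -10 and 7.
  step 7: -5 → -4
  step 8: -4 → -3
  step 9: -3 → -2
  step 10: -2 → -1

p=-1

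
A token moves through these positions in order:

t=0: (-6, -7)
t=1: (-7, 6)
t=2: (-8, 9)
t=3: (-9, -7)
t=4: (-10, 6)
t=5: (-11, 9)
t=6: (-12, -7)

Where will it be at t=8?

The first coordinate changes by -1 each step, so at step 8 it is -6 + 8·(-1) = -14.
The second coordinate repeats the cycle [-7, 6, 9] with period 3; step 8 mod 3 = 2, giving 9.

(-14, 9)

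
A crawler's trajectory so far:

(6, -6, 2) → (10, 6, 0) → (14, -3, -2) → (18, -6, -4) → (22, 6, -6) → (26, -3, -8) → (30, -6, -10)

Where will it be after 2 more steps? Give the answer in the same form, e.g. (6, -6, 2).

The first coordinate changes by +4 each step, so at step 8 it is 6 + 8·(4) = 38.
The second coordinate repeats the cycle [-6, 6, -3] with period 3; step 8 mod 3 = 2, giving -3.
The third coordinate changes by -2 each step, so at step 8 it is 2 + 8·(-2) = -14.

(38, -3, -14)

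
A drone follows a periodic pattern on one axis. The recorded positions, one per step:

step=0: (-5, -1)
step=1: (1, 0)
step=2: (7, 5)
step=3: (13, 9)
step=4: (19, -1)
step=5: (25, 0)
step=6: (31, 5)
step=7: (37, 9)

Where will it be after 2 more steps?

First: linear, +6 per step → 49 at step 9.
Second: cycles through -1, 0, 5, 9 every 4 steps. Step 9 lands at position 1 of the cycle → 0.

(49, 0)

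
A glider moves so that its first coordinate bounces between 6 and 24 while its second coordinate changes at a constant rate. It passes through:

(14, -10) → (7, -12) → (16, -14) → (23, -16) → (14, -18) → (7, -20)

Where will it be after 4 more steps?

The first coordinate travels 9 per step and bounces off the walls at 6 and 24.
  step 6: 7 → 16
  step 7: 16 → 23
  step 8: 23 → 14
  step 9: 14 → 7
The second coordinate changes by -2 each step: at step 9 it is -28.

(7, -28)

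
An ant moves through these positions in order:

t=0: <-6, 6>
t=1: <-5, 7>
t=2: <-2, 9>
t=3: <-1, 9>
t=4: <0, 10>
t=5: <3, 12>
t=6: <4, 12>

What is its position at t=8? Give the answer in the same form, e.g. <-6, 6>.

<8, 15>

The moves between consecutive positions are <+1, +1>, <+3, +2>, <+1, +0>, <+1, +1>, <+3, +2>, <+1, +0>; they repeat the 3-cycle [<+1, +1>, <+3, +2>, <+1, +0>].
step 7: apply <+1, +1> → <5, 13>
step 8: apply <+3, +2> → <8, 15>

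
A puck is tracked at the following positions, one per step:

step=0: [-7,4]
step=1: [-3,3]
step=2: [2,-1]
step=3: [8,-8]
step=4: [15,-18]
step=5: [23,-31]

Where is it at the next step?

First differences are [+4,-1], [+5,-4], [+6,-7], [+7,-10], [+8,-13]; their common second difference is [+1,-3] (constant acceleration).
step 6: [23,-31] + [+9,-16] → [32,-47]

[32,-47]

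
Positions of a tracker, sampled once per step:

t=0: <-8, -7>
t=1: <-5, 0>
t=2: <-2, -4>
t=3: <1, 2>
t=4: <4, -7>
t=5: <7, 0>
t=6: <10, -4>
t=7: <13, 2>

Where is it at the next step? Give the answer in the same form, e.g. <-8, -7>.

First: linear, +3 per step → 16 at step 8.
Second: cycles through -7, 0, -4, 2 every 4 steps. Step 8 lands at position 0 of the cycle → -7.

<16, -7>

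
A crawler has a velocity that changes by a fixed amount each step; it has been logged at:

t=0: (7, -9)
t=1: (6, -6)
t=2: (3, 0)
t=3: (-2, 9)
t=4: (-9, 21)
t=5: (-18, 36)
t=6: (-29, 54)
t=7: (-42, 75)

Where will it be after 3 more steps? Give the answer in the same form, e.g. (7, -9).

(-93, 156)

Taking differences between consecutive positions: (-1, +3), (-3, +6), (-5, +9), (-7, +12), (-9, +15), (-11, +18), (-13, +21). These grow by (-2, +3) each step.
step 8: (-42, 75) + (-15, +24) → (-57, 99)
step 9: (-57, 99) + (-17, +27) → (-74, 126)
step 10: (-74, 126) + (-19, +30) → (-93, 156)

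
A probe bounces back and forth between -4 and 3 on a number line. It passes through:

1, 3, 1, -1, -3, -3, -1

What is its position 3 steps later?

1

The value reflects between -4 and 3, moving 2 per step.
  step 7: -1 → 1
  step 8: 1 → 3
  step 9: 3 → 1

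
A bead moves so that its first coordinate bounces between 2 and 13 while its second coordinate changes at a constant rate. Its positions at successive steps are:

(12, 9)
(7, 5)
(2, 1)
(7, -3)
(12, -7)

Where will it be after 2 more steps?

(4, -15)

The first coordinate travels 5 per step and bounces off the walls at 2 and 13.
  step 5: 12 → 9
  step 6: 9 → 4
The second coordinate changes by -4 each step: at step 6 it is -15.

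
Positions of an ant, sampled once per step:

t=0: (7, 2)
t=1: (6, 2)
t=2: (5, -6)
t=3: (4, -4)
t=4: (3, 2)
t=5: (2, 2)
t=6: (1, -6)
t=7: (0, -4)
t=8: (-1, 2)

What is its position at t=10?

(-3, -6)

The first coordinate changes by -1 each step, so at step 10 it is 7 + 10·(-1) = -3.
The second coordinate repeats the cycle [2, 2, -6, -4] with period 4; step 10 mod 4 = 2, giving -6.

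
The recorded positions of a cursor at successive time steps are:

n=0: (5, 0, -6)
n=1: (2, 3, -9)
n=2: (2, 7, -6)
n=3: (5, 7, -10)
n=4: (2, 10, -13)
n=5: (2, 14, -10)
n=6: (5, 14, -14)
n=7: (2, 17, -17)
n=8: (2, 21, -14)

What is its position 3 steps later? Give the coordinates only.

Step-to-step displacements: (-3, +3, -3), (+0, +4, +3), (+3, +0, -4), (-3, +3, -3), (+0, +4, +3), (+3, +0, -4), (-3, +3, -3), (+0, +4, +3) — a repeating cycle of length 3.
step 9: apply (+3, +0, -4) → (5, 21, -18)
step 10: apply (-3, +3, -3) → (2, 24, -21)
step 11: apply (+0, +4, +3) → (2, 28, -18)

(2, 28, -18)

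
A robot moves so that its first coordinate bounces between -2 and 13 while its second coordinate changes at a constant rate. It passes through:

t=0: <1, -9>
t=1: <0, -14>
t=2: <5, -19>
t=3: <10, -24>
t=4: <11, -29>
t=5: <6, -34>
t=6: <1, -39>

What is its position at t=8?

<5, -49>

The first coordinate reflects between -2 and 13, moving 5 per step.
  step 7: 1 → 0
  step 8: 0 → 5
The second coordinate changes by -5 each step: at step 8 it is -49.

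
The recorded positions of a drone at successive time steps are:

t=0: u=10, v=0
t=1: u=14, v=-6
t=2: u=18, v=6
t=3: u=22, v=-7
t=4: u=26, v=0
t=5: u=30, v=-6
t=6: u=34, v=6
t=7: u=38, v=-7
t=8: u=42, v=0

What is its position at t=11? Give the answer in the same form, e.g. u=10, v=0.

The u coordinate changes by +4 each step, so at step 11 it is 10 + 11·(4) = 54.
The v coordinate repeats the cycle [0, -6, 6, -7] with period 4; step 11 mod 4 = 3, giving -7.

u=54, v=-7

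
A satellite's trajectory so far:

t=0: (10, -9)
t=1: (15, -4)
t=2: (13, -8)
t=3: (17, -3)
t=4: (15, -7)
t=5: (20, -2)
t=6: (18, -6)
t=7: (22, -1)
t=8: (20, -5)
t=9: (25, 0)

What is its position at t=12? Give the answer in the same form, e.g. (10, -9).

(25, -3)

The moves between consecutive positions are (+5, +5), (-2, -4), (+4, +5), (-2, -4), (+5, +5), (-2, -4), (+4, +5), (-2, -4), (+5, +5); they repeat the 4-cycle [(+5, +5), (-2, -4), (+4, +5), (-2, -4)].
step 10: apply (-2, -4) → (23, -4)
step 11: apply (+4, +5) → (27, 1)
step 12: apply (-2, -4) → (25, -3)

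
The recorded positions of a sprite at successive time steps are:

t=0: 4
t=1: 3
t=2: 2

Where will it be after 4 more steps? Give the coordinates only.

-2

The position changes by -1 every step.
step 3: 2 − 1 → 1
step 4: 1 − 1 → 0
step 5: 0 − 1 → -1
step 6: -1 − 1 → -2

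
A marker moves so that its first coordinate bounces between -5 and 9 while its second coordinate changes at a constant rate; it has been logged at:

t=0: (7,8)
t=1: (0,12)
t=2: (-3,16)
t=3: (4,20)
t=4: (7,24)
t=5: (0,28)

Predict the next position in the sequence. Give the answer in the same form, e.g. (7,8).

(-3,32)

The first coordinate travels 7 per step and bounces off the walls at -5 and 9.
  step 6: 0 → -3
The second coordinate changes by +4 each step: at step 6 it is 32.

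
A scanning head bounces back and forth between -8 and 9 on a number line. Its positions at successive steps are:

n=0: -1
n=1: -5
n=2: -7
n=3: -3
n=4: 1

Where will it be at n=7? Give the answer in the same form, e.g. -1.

5

The value reflects between -8 and 9, moving 4 per step.
  step 5: 1 → 5
  step 6: 5 → 9
  step 7: 9 → 5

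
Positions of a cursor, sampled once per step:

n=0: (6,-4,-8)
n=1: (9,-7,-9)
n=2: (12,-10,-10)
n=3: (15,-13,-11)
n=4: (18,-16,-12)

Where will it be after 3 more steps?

Each step adds (+3,-3,-1) to the position.
step 5: (18,-16,-12) + (+3,-3,-1) → (21,-19,-13)
step 6: (21,-19,-13) + (+3,-3,-1) → (24,-22,-14)
step 7: (24,-22,-14) + (+3,-3,-1) → (27,-25,-15)

(27,-25,-15)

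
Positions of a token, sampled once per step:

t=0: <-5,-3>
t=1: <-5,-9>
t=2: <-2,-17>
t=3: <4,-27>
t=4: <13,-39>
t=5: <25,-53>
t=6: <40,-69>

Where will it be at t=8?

<79,-107>

First differences are <+0,-6>, <+3,-8>, <+6,-10>, <+9,-12>, <+12,-14>, <+15,-16>; their common second difference is <+3,-2> (constant acceleration).
step 7: <40,-69> + <+18,-18> → <58,-87>
step 8: <58,-87> + <+21,-20> → <79,-107>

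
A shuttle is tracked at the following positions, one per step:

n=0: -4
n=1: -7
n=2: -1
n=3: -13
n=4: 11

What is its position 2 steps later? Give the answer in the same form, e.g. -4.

Consecutive displacements -3, +6, -12, +24 scale by a factor of -2 each step.
step 5: 11 − 48 → -37
step 6: -37 + 96 → 59

59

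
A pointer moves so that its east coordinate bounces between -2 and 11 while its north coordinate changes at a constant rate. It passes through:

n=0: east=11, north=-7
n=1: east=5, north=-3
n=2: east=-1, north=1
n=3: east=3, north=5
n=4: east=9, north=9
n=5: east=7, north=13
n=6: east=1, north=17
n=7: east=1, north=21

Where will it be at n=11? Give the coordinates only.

east=-1, north=37

The east coordinate travels 6 per step and bounces off the walls at -2 and 11.
  step 8: 1 → 7
  step 9: 7 → 9
  step 10: 9 → 3
  step 11: 3 → -1
The north coordinate changes by +4 each step: at step 11 it is 37.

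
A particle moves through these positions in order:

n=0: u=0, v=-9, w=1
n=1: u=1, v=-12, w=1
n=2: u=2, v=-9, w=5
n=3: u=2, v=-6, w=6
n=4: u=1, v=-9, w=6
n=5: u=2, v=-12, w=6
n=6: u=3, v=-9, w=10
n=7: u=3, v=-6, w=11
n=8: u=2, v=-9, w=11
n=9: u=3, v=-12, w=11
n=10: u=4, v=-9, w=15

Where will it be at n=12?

Differencing gives (+1,-3,+0), (+1,+3,+4), (+0,+3,+1), (-1,-3,+0), (+1,-3,+0), (+1,+3,+4), (+0,+3,+1), (-1,-3,+0), (+1,-3,+0), (+1,+3,+4). This is the pattern (+1,-3,+0), (+1,+3,+4), (+0,+3,+1), (-1,-3,+0) repeated.
step 11: apply (+0,+3,+1) → u=4, v=-6, w=16
step 12: apply (-1,-3,+0) → u=3, v=-9, w=16

u=3, v=-9, w=16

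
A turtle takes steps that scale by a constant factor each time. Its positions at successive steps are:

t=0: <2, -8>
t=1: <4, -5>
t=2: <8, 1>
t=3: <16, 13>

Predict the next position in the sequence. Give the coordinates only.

<32, 37>

The jumps are <+2, +3>, <+4, +6>, <+8, +12> — a geometric progression with ratio 2.
step 4: <16, 13> + <+16, +24> → <32, 37>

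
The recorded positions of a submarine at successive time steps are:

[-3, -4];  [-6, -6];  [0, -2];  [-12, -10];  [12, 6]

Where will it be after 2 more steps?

[60, 38]

Step-to-step displacements: [-3, -2], [+6, +4], [-12, -8], [+24, +16]; each is -2× the previous.
step 5: [12, 6] + [-48, -32] → [-36, -26]
step 6: [-36, -26] + [+96, +64] → [60, 38]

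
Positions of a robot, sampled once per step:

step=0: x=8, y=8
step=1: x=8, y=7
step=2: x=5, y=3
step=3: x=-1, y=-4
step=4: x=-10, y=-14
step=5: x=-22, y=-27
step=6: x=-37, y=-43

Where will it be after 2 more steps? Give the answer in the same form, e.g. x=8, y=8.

x=-76, y=-84

Successive displacements: (+0, -1), (-3, -4), (-6, -7), (-9, -10), (-12, -13), (-15, -16) — each changes by (-3, -3).
step 7: x=-37, y=-43 + (-18, -19) → x=-55, y=-62
step 8: x=-55, y=-62 + (-21, -22) → x=-76, y=-84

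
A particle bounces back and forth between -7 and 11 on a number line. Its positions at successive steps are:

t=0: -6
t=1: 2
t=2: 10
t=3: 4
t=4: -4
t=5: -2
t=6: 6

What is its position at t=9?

The value reflects between -7 and 11, moving 8 per step.
  step 7: 6 → 8
  step 8: 8 → 0
  step 9: 0 → -6

-6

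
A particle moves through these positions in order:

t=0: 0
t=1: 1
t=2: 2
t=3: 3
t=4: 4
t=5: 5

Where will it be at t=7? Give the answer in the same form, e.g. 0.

7

The position changes by +1 every step.
step 6: 5 + 1 → 6
step 7: 6 + 1 → 7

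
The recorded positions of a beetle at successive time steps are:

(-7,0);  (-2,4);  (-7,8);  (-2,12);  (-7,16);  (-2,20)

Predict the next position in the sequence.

The first coordinate repeats the cycle [-7, -2] with period 2; step 6 mod 2 = 0, giving -7.
The second coordinate changes by +4 each step, so at step 6 it is 0 + 6·(4) = 24.

(-7,24)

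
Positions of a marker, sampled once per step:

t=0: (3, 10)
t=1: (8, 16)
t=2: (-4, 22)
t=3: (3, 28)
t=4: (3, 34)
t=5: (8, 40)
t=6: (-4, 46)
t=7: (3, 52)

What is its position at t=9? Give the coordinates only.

First: cycles through 3, 8, -4, 3 every 4 steps. Step 9 lands at position 1 of the cycle → 8.
Second: linear, +6 per step → 64 at step 9.

(8, 64)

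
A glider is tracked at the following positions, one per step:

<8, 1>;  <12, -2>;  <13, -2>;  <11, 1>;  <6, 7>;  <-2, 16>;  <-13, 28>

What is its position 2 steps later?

First differences are <+4, -3>, <+1, +0>, <-2, +3>, <-5, +6>, <-8, +9>, <-11, +12>; their common second difference is <-3, +3> (constant acceleration).
step 7: <-13, 28> + <-14, +15> → <-27, 43>
step 8: <-27, 43> + <-17, +18> → <-44, 61>

<-44, 61>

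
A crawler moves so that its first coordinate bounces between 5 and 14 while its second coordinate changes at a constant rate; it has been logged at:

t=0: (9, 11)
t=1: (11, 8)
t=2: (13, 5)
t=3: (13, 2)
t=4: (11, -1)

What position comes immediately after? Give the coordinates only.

(9, -4)

The first coordinate travels 2 per step and bounces off the walls at 5 and 14.
  step 5: 11 → 9
The second coordinate changes by -3 each step: at step 5 it is -4.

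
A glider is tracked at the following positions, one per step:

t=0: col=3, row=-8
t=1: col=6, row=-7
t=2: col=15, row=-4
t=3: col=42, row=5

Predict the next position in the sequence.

The jumps are (+3,+1), (+9,+3), (+27,+9) — a geometric progression with ratio 3.
step 4: col=42, row=5 + (+81,+27) → col=123, row=32

col=123, row=32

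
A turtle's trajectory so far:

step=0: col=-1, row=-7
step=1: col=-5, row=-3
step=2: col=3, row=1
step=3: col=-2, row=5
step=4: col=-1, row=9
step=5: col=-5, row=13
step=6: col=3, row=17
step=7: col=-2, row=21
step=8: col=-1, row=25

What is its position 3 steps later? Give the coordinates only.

col=-2, row=37

Col: cycles through -1, -5, 3, -2 every 4 steps. Step 11 lands at position 3 of the cycle → -2.
Row: linear, +4 per step → 37 at step 11.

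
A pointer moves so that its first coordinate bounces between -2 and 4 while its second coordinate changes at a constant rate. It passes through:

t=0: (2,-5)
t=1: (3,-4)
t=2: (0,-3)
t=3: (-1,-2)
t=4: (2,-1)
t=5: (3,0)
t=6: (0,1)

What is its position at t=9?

The first coordinate reflects between -2 and 4, moving 3 per step.
  step 7: 0 → -1
  step 8: -1 → 2
  step 9: 2 → 3
The second coordinate changes by +1 each step: at step 9 it is 4.

(3,4)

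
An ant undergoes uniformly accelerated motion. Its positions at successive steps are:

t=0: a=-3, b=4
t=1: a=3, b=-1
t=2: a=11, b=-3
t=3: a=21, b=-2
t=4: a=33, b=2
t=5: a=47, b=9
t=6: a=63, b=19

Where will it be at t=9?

Successive displacements: (+6, -5), (+8, -2), (+10, +1), (+12, +4), (+14, +7), (+16, +10) — each changes by (+2, +3).
step 7: a=63, b=19 + (+18, +13) → a=81, b=32
step 8: a=81, b=32 + (+20, +16) → a=101, b=48
step 9: a=101, b=48 + (+22, +19) → a=123, b=67

a=123, b=67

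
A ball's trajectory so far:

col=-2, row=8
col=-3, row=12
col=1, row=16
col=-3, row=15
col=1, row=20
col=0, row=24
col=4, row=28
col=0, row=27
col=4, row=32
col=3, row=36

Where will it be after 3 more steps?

col=7, row=44

Differencing gives (-1, +4), (+4, +4), (-4, -1), (+4, +5), (-1, +4), (+4, +4), (-4, -1), (+4, +5), (-1, +4). This is the pattern (-1, +4), (+4, +4), (-4, -1), (+4, +5) repeated.
step 10: apply (+4, +4) → col=7, row=40
step 11: apply (-4, -1) → col=3, row=39
step 12: apply (+4, +5) → col=7, row=44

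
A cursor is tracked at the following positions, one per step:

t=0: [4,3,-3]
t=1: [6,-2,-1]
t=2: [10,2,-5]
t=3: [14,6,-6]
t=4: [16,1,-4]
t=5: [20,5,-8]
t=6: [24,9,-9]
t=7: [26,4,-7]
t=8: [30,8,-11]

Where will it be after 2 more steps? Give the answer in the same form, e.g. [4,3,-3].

[36,7,-10]

Differencing gives [+2,-5,+2], [+4,+4,-4], [+4,+4,-1], [+2,-5,+2], [+4,+4,-4], [+4,+4,-1], [+2,-5,+2], [+4,+4,-4]. This is the pattern [+2,-5,+2], [+4,+4,-4], [+4,+4,-1] repeated.
step 9: apply [+4,+4,-1] → [34,12,-12]
step 10: apply [+2,-5,+2] → [36,7,-10]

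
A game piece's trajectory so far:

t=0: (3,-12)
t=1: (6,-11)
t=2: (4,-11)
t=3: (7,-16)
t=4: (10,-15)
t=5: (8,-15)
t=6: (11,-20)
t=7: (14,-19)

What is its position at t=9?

(15,-24)

Differencing gives (+3,+1), (-2,+0), (+3,-5), (+3,+1), (-2,+0), (+3,-5), (+3,+1). This is the pattern (+3,+1), (-2,+0), (+3,-5) repeated.
step 8: apply (-2,+0) → (12,-19)
step 9: apply (+3,-5) → (15,-24)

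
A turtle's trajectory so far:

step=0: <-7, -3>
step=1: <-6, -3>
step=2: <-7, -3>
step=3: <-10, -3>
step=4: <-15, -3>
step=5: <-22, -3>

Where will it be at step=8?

<-55, -3>

First differences are <+1, +0>, <-1, +0>, <-3, +0>, <-5, +0>, <-7, +0>; their common second difference is <-2, +0> (constant acceleration).
step 6: <-22, -3> + <-9, +0> → <-31, -3>
step 7: <-31, -3> + <-11, +0> → <-42, -3>
step 8: <-42, -3> + <-13, +0> → <-55, -3>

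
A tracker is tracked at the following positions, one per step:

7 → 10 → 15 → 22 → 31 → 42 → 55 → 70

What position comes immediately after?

Taking differences between consecutive positions: +3, +5, +7, +9, +11, +13, +15. These grow by +2 each step.
step 8: 70 + 17 → 87

87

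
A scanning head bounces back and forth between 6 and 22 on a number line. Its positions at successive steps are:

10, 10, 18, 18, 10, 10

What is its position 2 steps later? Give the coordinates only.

The value reflects between 6 and 22, moving 8 per step.
  step 6: 10 → 18
  step 7: 18 → 18

18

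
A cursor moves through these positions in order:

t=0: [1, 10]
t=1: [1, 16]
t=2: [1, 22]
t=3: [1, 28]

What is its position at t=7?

[1, 52]

The position changes by [+0, +6] every step.
step 4: [1, 28] + [+0, +6] → [1, 34]
step 5: [1, 34] + [+0, +6] → [1, 40]
step 6: [1, 40] + [+0, +6] → [1, 46]
step 7: [1, 46] + [+0, +6] → [1, 52]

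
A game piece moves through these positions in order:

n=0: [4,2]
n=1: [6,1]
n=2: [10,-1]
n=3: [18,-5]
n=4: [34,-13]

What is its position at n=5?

Step-to-step displacements: [+2,-1], [+4,-2], [+8,-4], [+16,-8]; each is 2× the previous.
step 5: [34,-13] + [+32,-16] → [66,-29]

[66,-29]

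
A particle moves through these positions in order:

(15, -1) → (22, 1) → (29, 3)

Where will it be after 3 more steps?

(50, 9)

The position changes by (+7, +2) every step.
step 3: (29, 3) + (+7, +2) → (36, 5)
step 4: (36, 5) + (+7, +2) → (43, 7)
step 5: (43, 7) + (+7, +2) → (50, 9)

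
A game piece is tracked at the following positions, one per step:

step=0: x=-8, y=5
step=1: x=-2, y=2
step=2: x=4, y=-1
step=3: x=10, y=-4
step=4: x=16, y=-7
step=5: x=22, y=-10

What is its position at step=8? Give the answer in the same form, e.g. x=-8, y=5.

Constant displacement of (+6, -3) per step.
step 6: x=22, y=-10 + (+6, -3) → x=28, y=-13
step 7: x=28, y=-13 + (+6, -3) → x=34, y=-16
step 8: x=34, y=-16 + (+6, -3) → x=40, y=-19

x=40, y=-19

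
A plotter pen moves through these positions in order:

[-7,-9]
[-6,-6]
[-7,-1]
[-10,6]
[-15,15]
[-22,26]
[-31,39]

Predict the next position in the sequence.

[-42,54]

Taking differences between consecutive positions: [+1,+3], [-1,+5], [-3,+7], [-5,+9], [-7,+11], [-9,+13]. These grow by [-2,+2] each step.
step 7: [-31,39] + [-11,+15] → [-42,54]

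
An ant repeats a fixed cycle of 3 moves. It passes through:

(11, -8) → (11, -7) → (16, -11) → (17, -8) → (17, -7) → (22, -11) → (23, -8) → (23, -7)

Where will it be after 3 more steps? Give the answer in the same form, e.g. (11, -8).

The moves between consecutive positions are (+0, +1), (+5, -4), (+1, +3), (+0, +1), (+5, -4), (+1, +3), (+0, +1); they repeat the 3-cycle [(+0, +1), (+5, -4), (+1, +3)].
step 8: apply (+5, -4) → (28, -11)
step 9: apply (+1, +3) → (29, -8)
step 10: apply (+0, +1) → (29, -7)

(29, -7)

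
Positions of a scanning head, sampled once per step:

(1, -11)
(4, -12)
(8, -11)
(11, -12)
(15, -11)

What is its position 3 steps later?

(25, -12)

Differencing gives (+3, -1), (+4, +1), (+3, -1), (+4, +1). This is the pattern (+3, -1), (+4, +1) repeated.
step 5: apply (+3, -1) → (18, -12)
step 6: apply (+4, +1) → (22, -11)
step 7: apply (+3, -1) → (25, -12)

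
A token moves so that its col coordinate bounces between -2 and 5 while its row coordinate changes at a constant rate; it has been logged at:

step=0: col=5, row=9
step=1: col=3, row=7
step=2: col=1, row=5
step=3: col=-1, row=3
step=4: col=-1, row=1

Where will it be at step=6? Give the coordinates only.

The col coordinate reflects between -2 and 5, moving 2 per step.
  step 5: -1 → 1
  step 6: 1 → 3
The row coordinate changes by -2 each step: at step 6 it is -3.

col=3, row=-3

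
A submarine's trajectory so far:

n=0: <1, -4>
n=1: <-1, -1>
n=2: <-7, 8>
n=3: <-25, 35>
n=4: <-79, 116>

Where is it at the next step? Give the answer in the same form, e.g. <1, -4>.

<-241, 359>

Consecutive displacements <-2, +3>, <-6, +9>, <-18, +27>, <-54, +81> scale by a factor of 3 each step.
step 5: <-79, 116> + <-162, +243> → <-241, 359>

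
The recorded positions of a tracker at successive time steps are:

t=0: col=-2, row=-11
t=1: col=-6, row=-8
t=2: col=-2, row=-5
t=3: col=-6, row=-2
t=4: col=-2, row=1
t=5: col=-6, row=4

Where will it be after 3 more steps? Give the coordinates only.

col=-2, row=13

The col coordinate repeats the cycle [-2, -6] with period 2; step 8 mod 2 = 0, giving -2.
The row coordinate changes by +3 each step, so at step 8 it is -11 + 8·(3) = 13.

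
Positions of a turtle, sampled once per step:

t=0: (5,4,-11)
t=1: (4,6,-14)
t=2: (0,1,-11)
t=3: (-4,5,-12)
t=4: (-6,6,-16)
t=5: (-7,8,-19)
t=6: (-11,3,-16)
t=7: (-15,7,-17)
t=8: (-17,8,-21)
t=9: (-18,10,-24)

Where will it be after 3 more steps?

The moves between consecutive positions are (-1,+2,-3), (-4,-5,+3), (-4,+4,-1), (-2,+1,-4), (-1,+2,-3), (-4,-5,+3), (-4,+4,-1), (-2,+1,-4), (-1,+2,-3); they repeat the 4-cycle [(-1,+2,-3), (-4,-5,+3), (-4,+4,-1), (-2,+1,-4)].
step 10: apply (-4,-5,+3) → (-22,5,-21)
step 11: apply (-4,+4,-1) → (-26,9,-22)
step 12: apply (-2,+1,-4) → (-28,10,-26)

(-28,10,-26)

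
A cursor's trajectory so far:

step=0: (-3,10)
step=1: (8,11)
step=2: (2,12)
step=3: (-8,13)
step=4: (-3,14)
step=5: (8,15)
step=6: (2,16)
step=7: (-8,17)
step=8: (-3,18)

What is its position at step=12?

(-3,22)

First: cycles through -3, 8, 2, -8 every 4 steps. Step 12 lands at position 0 of the cycle → -3.
Second: linear, +1 per step → 22 at step 12.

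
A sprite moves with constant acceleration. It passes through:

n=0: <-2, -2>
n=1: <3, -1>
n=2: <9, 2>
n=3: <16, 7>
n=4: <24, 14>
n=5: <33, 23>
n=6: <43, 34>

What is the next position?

<54, 47>

First differences are <+5, +1>, <+6, +3>, <+7, +5>, <+8, +7>, <+9, +9>, <+10, +11>; their common second difference is <+1, +2> (constant acceleration).
step 7: <43, 34> + <+11, +13> → <54, 47>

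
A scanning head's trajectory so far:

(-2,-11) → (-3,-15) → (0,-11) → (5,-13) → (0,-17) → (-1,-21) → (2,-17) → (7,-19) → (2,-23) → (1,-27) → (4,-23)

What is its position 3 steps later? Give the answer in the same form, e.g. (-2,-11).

(3,-33)

The moves between consecutive positions are (-1,-4), (+3,+4), (+5,-2), (-5,-4), (-1,-4), (+3,+4), (+5,-2), (-5,-4), (-1,-4), (+3,+4); they repeat the 4-cycle [(-1,-4), (+3,+4), (+5,-2), (-5,-4)].
step 11: apply (+5,-2) → (9,-25)
step 12: apply (-5,-4) → (4,-29)
step 13: apply (-1,-4) → (3,-33)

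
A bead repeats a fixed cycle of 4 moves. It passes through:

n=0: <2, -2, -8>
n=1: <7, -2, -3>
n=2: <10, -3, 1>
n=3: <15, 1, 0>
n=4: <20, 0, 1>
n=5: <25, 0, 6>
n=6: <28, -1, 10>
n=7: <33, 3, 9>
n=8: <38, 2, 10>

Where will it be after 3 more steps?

<51, 5, 18>

Differencing gives <+5, +0, +5>, <+3, -1, +4>, <+5, +4, -1>, <+5, -1, +1>, <+5, +0, +5>, <+3, -1, +4>, <+5, +4, -1>, <+5, -1, +1>. This is the pattern <+5, +0, +5>, <+3, -1, +4>, <+5, +4, -1>, <+5, -1, +1> repeated.
step 9: apply <+5, +0, +5> → <43, 2, 15>
step 10: apply <+3, -1, +4> → <46, 1, 19>
step 11: apply <+5, +4, -1> → <51, 5, 18>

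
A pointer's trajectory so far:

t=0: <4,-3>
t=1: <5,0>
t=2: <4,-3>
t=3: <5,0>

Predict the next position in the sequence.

<4,-3>

The jumps are <+1,+3>, <-1,-3>, <+1,+3> — a geometric progression with ratio -1.
step 4: <5,0> + <-1,-3> → <4,-3>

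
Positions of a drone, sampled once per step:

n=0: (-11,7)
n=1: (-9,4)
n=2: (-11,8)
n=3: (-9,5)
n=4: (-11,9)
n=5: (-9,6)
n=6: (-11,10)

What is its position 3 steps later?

Differencing gives (+2,-3), (-2,+4), (+2,-3), (-2,+4), (+2,-3), (-2,+4). This is the pattern (+2,-3), (-2,+4) repeated.
step 7: apply (+2,-3) → (-9,7)
step 8: apply (-2,+4) → (-11,11)
step 9: apply (+2,-3) → (-9,8)

(-9,8)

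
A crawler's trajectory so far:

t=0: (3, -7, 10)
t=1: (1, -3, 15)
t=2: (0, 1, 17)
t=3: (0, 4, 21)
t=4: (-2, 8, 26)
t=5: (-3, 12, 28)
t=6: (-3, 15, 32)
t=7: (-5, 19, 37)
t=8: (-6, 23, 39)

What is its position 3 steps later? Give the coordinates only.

(-9, 34, 50)

Step-to-step displacements: (-2, +4, +5), (-1, +4, +2), (+0, +3, +4), (-2, +4, +5), (-1, +4, +2), (+0, +3, +4), (-2, +4, +5), (-1, +4, +2) — a repeating cycle of length 3.
step 9: apply (+0, +3, +4) → (-6, 26, 43)
step 10: apply (-2, +4, +5) → (-8, 30, 48)
step 11: apply (-1, +4, +2) → (-9, 34, 50)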